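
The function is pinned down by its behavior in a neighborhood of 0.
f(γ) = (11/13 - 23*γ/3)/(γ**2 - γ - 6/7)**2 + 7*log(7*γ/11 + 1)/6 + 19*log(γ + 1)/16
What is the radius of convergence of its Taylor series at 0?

Denominator factor (γ**2 - γ - 6/7)^2: discriminant 31/7, real irrational roots 1/2 + (1/14)*sqrt(217) and 1/2 - (1/14)*sqrt(217); poles of order 2, moduli 1/2 + (1/14)*sqrt(217) and -1/2 + (1/14)*sqrt(217).
Branch term (7/6)*log(1 - γ/(-11/7)): its argument vanishes at γ = -11/7, a logarithmic branch point, modulus 11/7.
Branch term (19/16)*log(1 - γ/(-1)): its argument vanishes at γ = -1, a logarithmic branch point, modulus 1.
The radius of convergence is the smallest modulus among the singular points: -1/2 + (1/14)*sqrt(217).

The radius of convergence is -1/2 + (1/14)*sqrt(217).


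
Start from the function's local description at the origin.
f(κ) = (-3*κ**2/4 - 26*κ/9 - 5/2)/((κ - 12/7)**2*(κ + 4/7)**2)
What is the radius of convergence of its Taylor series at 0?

Denominator factor (κ + 4/7)^2: pole of order 2 at -4/7, modulus 4/7.
Denominator factor (κ - 12/7)^2: pole of order 2 at 12/7, modulus 12/7.
The radius of convergence is the smallest modulus among the singular points: 4/7.

The radius of convergence is 4/7.


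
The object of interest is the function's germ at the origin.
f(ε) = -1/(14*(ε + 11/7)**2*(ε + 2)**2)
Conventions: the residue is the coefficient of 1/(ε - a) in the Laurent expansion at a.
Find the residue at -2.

At the order-2 pole -2 set g(ε) = (ε - (-2))^2*f(ε) = -1/(14*(ε + 11/7)**2).
Order-2 pole: residue = g'(a); g'(-2) = -49/27, so the residue is -49/27.

The residue is -49/27.


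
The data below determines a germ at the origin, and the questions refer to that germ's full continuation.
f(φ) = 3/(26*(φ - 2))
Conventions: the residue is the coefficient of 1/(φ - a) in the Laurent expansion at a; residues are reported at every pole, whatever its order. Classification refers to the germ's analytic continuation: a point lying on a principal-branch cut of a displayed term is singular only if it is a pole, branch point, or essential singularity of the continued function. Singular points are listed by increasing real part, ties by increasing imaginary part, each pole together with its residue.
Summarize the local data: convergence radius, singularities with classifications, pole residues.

Radius of convergence at 0: 2.
At 2: a pole of order 1; residue 3/26.

Denominator factor (φ - 2): pole of order 1 at 2, modulus 2.
The radius of convergence is the smallest modulus among the singular points: 2.
At the order-1 pole 2 set g(φ) = (φ - (2))*f(φ) = 3/26.
Simple pole: residue = g(a) at a = 2, which is 3/26.


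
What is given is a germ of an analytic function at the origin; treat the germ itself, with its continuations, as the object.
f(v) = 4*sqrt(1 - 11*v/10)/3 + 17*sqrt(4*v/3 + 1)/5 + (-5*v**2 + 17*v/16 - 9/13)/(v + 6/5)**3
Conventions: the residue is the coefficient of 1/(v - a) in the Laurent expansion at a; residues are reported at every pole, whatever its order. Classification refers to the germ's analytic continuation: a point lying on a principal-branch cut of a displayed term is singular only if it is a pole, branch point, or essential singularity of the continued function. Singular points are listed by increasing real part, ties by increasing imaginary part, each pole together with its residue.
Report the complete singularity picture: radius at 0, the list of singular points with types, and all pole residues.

Denominator factor (v + 6/5)^3: pole of order 3 at -6/5, modulus 6/5.
Branch term (4/3)*sqrt(1 - v/(10/11)): its argument vanishes at v = 10/11, a square-root branch point, modulus 10/11.
Branch term (17/5)*sqrt(1 - v/(-3/4)): its argument vanishes at v = -3/4, a square-root branch point, modulus 3/4.
The radius of convergence is the smallest modulus among the singular points: 3/4.
The branch terms are analytic at -6/5 and contribute nothing to the residue; only the rational part matters.
At the order-3 pole -6/5 set g(v) = (v - (-6/5))^3*(rational part) = -5*v**2 + 17*v/16 - 9/13.
Order-3 pole: residue = g''(a)/2; g''(-6/5) = -10, so the residue is -5.
List the singular points by increasing real part (a conjugate pair: the negative imaginary part first).

Radius of convergence at 0: 3/4.
At -6/5: a pole of order 3; residue -5.
At -3/4: an algebraic (square-root) branch point.
At 10/11: an algebraic (square-root) branch point.


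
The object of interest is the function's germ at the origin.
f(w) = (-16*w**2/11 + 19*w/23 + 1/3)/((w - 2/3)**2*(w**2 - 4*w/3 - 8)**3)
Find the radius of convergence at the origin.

Denominator factor (w**2 - 4*w/3 - 8)^3: discriminant 304/9, real irrational roots 2/3 + (2/3)*sqrt(19) and 2/3 - (2/3)*sqrt(19); poles of order 3, moduli 2/3 + (2/3)*sqrt(19) and -2/3 + (2/3)*sqrt(19).
Denominator factor (w - 2/3)^2: pole of order 2 at 2/3, modulus 2/3.
The radius of convergence is the smallest modulus among the singular points: 2/3.

The radius of convergence is 2/3.


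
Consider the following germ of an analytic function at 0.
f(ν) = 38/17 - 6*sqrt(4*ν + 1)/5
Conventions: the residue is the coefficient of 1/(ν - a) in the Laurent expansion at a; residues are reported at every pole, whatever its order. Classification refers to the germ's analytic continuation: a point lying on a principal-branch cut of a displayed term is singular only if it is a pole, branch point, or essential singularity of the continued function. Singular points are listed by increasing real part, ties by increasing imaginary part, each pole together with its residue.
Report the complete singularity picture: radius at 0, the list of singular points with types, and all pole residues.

Branch term (-6/5)*sqrt(1 - ν/(-1/4)): its argument vanishes at ν = -1/4, a square-root branch point, modulus 1/4.
The radius of convergence is the smallest modulus among the singular points: 1/4.

Radius of convergence at 0: 1/4.
At -1/4: an algebraic (square-root) branch point.


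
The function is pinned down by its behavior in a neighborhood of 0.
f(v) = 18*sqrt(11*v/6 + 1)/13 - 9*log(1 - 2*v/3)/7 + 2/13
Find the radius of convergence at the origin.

The radius of convergence is 6/11.

Branch term (18/13)*sqrt(1 - v/(-6/11)): its argument vanishes at v = -6/11, a square-root branch point, modulus 6/11.
Branch term (-9/7)*log(1 - v/(3/2)): its argument vanishes at v = 3/2, a logarithmic branch point, modulus 3/2.
The radius of convergence is the smallest modulus among the singular points: 6/11.


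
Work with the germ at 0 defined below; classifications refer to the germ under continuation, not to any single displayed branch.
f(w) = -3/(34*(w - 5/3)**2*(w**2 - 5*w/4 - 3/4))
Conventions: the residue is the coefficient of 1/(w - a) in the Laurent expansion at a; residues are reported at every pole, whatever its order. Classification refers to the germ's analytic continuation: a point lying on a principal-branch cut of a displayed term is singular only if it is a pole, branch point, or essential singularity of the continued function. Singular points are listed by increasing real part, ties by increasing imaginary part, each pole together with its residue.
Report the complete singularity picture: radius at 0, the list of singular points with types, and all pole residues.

Radius of convergence at 0: -5/8 + (1/8)*sqrt(73).
At 5/8 - (1/8)*sqrt(73): a pole of order 1; residue -2025/68 + (17307/4964)*sqrt(73).
At 5/3: a pole of order 2; residue 2025/34.
At 5/8 + (1/8)*sqrt(73): a pole of order 1; residue -2025/68 - (17307/4964)*sqrt(73).

Denominator factor (w - 5/3)^2: pole of order 2 at 5/3, modulus 5/3.
Denominator factor (w**2 - 5*w/4 - 3/4): discriminant 73/16, real irrational roots 5/8 + (1/8)*sqrt(73) and 5/8 - (1/8)*sqrt(73); poles of order 1, moduli 5/8 + (1/8)*sqrt(73) and -5/8 + (1/8)*sqrt(73).
The radius of convergence is the smallest modulus among the singular points: -5/8 + (1/8)*sqrt(73).
The factor w**2 - 5*w/4 - 3/4 splits as (w - a)(w - a') with a = 5/8 - (1/8)*sqrt(73), a' = 5/8 + (1/8)*sqrt(73). At the order-1 pole a set g(w) = (w - a)*f(w) = [-3/(34*(w - 5/3)**2)] / (w - a').
Simple pole: residue = g(a) at a = 5/8 - (1/8)*sqrt(73), which is -2025/68 + (17307/4964)*sqrt(73).
At the order-2 pole 5/3 set g(w) = (w - (5/3))^2*f(w) = -3/(34*(w**2 - 5*w/4 - 3/4)).
Order-2 pole: residue = g'(a); g'(5/3) = 2025/34, so the residue is 2025/34.
The factor w**2 - 5*w/4 - 3/4 splits as (w - a)(w - a') with a = 5/8 + (1/8)*sqrt(73), a' = 5/8 - (1/8)*sqrt(73). At the order-1 pole a set g(w) = (w - a)*f(w) = [-3/(34*(w - 5/3)**2)] / (w - a').
Simple pole: residue = g(a) at a = 5/8 + (1/8)*sqrt(73), which is -2025/68 - (17307/4964)*sqrt(73).
List the singular points by increasing real part (a conjugate pair: the negative imaginary part first).


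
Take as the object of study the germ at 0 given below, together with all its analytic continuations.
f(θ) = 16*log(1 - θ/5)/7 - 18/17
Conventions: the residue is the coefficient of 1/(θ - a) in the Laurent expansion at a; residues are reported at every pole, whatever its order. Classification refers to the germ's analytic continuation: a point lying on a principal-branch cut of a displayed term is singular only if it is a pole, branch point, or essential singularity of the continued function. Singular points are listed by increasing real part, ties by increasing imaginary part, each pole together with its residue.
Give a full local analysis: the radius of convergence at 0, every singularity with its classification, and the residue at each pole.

Branch term (16/7)*log(1 - θ/(5)): its argument vanishes at θ = 5, a logarithmic branch point, modulus 5.
The radius of convergence is the smallest modulus among the singular points: 5.

Radius of convergence at 0: 5.
At 5: a logarithmic branch point.


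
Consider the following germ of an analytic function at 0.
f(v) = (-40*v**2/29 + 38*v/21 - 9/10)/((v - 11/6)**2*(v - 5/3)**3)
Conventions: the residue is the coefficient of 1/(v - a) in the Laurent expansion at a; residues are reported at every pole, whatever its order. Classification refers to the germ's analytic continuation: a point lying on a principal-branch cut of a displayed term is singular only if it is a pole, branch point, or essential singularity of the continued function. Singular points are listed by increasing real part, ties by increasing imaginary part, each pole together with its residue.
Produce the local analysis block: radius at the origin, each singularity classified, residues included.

Denominator factor (v - 11/6)^2: pole of order 2 at 11/6, modulus 11/6.
Denominator factor (v - 5/3)^3: pole of order 3 at 5/3, modulus 5/3.
The radius of convergence is the smallest modulus among the singular points: 5/3.
At the order-3 pole 5/3 set g(v) = (v - (5/3))^3*f(v) = (-40*v**2/29 + 38*v/21 - 9/10)/(v - 11/6)**2.
Order-3 pole: residue = g''(a)/2; g''(5/3) = -16086096/1015, so the residue is -8043048/1015.
At the order-2 pole 11/6 set g(v) = (v - (11/6))^2*f(v) = (-40*v**2/29 + 38*v/21 - 9/10)/(v - 5/3)**3.
Order-2 pole: residue = g'(a); g'(11/6) = 8043048/1015, so the residue is 8043048/1015.
List the singular points by increasing real part (a conjugate pair: the negative imaginary part first).

Radius of convergence at 0: 5/3.
At 5/3: a pole of order 3; residue -8043048/1015.
At 11/6: a pole of order 2; residue 8043048/1015.


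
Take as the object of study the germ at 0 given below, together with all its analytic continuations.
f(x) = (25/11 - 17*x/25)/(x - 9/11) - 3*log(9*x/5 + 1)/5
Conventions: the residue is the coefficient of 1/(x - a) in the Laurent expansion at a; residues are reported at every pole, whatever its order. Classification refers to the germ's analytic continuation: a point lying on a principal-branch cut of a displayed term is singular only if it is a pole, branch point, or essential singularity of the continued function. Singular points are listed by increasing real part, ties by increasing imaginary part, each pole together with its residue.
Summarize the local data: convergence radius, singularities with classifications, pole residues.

Denominator factor (x - 9/11): pole of order 1 at 9/11, modulus 9/11.
Branch term (-3/5)*log(1 - x/(-5/9)): its argument vanishes at x = -5/9, a logarithmic branch point, modulus 5/9.
The radius of convergence is the smallest modulus among the singular points: 5/9.
The branch term is analytic at 9/11 and contributes nothing to the residue; only the rational part matters.
At the order-1 pole 9/11 set g(x) = (x - (9/11))*(rational part) = 25/11 - 17*x/25.
Simple pole: residue = g(a) at a = 9/11, which is 472/275.
List the singular points by increasing real part (a conjugate pair: the negative imaginary part first).

Radius of convergence at 0: 5/9.
At -5/9: a logarithmic branch point.
At 9/11: a pole of order 1; residue 472/275.


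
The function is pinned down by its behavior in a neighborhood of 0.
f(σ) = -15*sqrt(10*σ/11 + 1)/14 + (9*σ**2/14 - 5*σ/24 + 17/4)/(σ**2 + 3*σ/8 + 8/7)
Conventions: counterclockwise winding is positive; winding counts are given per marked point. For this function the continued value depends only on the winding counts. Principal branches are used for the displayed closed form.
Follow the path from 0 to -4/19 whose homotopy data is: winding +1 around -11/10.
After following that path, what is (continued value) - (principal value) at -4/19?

The rational part is single-valued and drops out of the difference; each branch term changes only by its own monodromy.
(-15/14)*sqrt(1 - σ/(-11/10)): winding +1 is odd, the square root flips sign, contributing -2*(-15/14)*sqrt(1 - (-4/19)/(-11/10)) = -2*(-15/14)*sqrt(169/209) = (195/1463)*sqrt(209).
Summing the contributions at σ = -4/19 gives (195/1463)*sqrt(209).

Continued minus principal equals (195/1463)*sqrt(209).


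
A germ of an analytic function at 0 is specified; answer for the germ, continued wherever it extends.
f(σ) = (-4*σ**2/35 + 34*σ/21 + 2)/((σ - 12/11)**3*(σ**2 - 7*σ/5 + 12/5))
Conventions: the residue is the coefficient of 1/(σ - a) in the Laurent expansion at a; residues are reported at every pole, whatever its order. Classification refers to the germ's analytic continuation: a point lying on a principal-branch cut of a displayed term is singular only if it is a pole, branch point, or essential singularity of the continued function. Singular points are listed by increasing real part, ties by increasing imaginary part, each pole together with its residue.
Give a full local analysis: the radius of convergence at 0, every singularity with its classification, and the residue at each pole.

Radius of convergence at 0: 12/11.
At (7/10) - ((1/10)*sqrt(191))*i: a pole of order 1; residue (2057727331/4535451648) + ((8111796803/866271264768)*sqrt(191))*i.
At (7/10) + ((1/10)*sqrt(191))*i: a pole of order 1; residue (2057727331/4535451648) - ((8111796803/866271264768)*sqrt(191))*i.
At 12/11: a pole of order 3; residue -2057727331/2267725824.

Denominator factor (σ - 12/11)^3: pole of order 3 at 12/11, modulus 12/11.
Denominator factor (σ**2 - 7*σ/5 + 12/5): discriminant -191/25, complex-conjugate roots (7/10) + ((1/10)*sqrt(191))*i and (7/10) - ((1/10)*sqrt(191))*i; poles of order 1, moduli (2/5)*sqrt(15) and (2/5)*sqrt(15).
The radius of convergence is the smallest modulus among the singular points: 12/11.
The factor σ**2 - 7*σ/5 + 12/5 splits as (σ - a)(σ - a') with a = (7/10) - ((1/10)*sqrt(191))*i, a' = (7/10) + ((1/10)*sqrt(191))*i. At the order-1 pole a set g(σ) = (σ - a)*f(σ) = [(-4*σ**2/35 + 34*σ/21 + 2)/(σ - 12/11)**3] / (σ - a').
Simple pole: residue = g(a) at a = (7/10) - ((1/10)*sqrt(191))*i, which is (2057727331/4535451648) + ((8111796803/866271264768)*sqrt(191))*i.
The factor σ**2 - 7*σ/5 + 12/5 splits as (σ - a)(σ - a') with a = (7/10) + ((1/10)*sqrt(191))*i, a' = (7/10) - ((1/10)*sqrt(191))*i. At the order-1 pole a set g(σ) = (σ - a)*f(σ) = [(-4*σ**2/35 + 34*σ/21 + 2)/(σ - 12/11)**3] / (σ - a').
Simple pole: residue = g(a) at a = (7/10) + ((1/10)*sqrt(191))*i, which is (2057727331/4535451648) - ((8111796803/866271264768)*sqrt(191))*i.
At the order-3 pole 12/11 set g(σ) = (σ - (12/11))^3*f(σ) = (-4*σ**2/35 + 34*σ/21 + 2)/(σ**2 - 7*σ/5 + 12/5).
Order-3 pole: residue = g''(a)/2; g''(12/11) = -2057727331/1133862912, so the residue is -2057727331/2267725824.
List the singular points by increasing real part (a conjugate pair: the negative imaginary part first).


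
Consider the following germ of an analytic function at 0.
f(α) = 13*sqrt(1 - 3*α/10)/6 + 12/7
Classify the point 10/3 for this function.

The point is an algebraic (square-root) branch point.

The term (13/6)*sqrt(1 - α/(10/3)) has argument 1 - 10/3/(10/3) = 0 at 10/3: a square-root (algebraic, two-sheeted) branch point; the remaining terms are analytic or single-valued there.


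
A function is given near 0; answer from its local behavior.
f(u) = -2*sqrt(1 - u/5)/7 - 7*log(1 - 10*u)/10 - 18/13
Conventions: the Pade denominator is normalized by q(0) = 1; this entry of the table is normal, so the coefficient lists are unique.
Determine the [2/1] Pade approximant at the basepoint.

Taylor coefficients needed (expand at 0): a_0 = -152/91, a_1 = 246/35, a_2 = 24501/700, a_3 = 4900003/21000.
Write the denominator as Q(u) = 1 + q1*u. Requiring Q*f - P = O(u^4) with deg P <= 2 kills the coefficients of u^3..u^3 in Q*f:
  u^3: a_3 + q1*a_2 = 0, i.e. 4900003/21000 + (24501/700)*q1 = 0.
Solving this linear system: q1 = -4900003/735030.
The numerator is Q*f truncated at degree 2: P0 = a_0 = -152/91; P1 = a_1 + q1*a_0 = 607462822/33443865; P2 = a_2 + q1*a_1 = -203301491/17150700.

The Pade approximant has numerator coefficients [-152/91, 607462822/33443865, -203301491/17150700]; denominator coefficients [1, -4900003/735030].


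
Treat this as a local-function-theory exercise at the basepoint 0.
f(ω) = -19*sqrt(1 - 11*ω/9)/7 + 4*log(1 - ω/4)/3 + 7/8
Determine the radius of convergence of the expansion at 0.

The radius of convergence is 9/11.

Branch term (-19/7)*sqrt(1 - ω/(9/11)): its argument vanishes at ω = 9/11, a square-root branch point, modulus 9/11.
Branch term (4/3)*log(1 - ω/(4)): its argument vanishes at ω = 4, a logarithmic branch point, modulus 4.
The radius of convergence is the smallest modulus among the singular points: 9/11.


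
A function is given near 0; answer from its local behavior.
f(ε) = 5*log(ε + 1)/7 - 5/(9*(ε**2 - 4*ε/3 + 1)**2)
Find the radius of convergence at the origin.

Denominator factor (ε**2 - 4*ε/3 + 1)^2: discriminant -20/9, complex-conjugate roots (2/3) + ((1/3)*sqrt(5))*i and (2/3) - ((1/3)*sqrt(5))*i; poles of order 2, moduli 1 and 1.
Branch term (5/7)*log(1 - ε/(-1)): its argument vanishes at ε = -1, a logarithmic branch point, modulus 1.
The radius of convergence is the smallest modulus among the singular points: 1.

The radius of convergence is 1.


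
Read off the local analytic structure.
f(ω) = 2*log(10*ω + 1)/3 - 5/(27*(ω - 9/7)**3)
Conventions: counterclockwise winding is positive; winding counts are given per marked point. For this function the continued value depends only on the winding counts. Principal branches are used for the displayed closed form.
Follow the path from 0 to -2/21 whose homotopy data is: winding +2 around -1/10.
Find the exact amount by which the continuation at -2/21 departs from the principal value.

The rational part is single-valued and drops out of the difference; each branch term changes only by its own monodromy.
(2/3)*log(1 - ω/(-1/10)): each positive loop around -1/10 adds 2*pi*i to the log, so winding +2 contributes (2/3)*(2)*2*pi*i = (8/3)*pi*i.
Summing the contributions at ω = -2/21 gives (8/3)*pi*i.

Continued minus principal equals (8/3)*pi*i.


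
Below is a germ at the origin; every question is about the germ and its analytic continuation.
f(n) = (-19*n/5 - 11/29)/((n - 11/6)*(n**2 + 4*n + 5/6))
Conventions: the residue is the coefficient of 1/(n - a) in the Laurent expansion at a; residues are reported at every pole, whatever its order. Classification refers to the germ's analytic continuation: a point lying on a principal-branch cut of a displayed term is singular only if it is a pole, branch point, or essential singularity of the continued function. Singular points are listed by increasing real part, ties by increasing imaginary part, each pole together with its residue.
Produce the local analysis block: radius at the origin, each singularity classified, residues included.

Radius of convergence at 0: 2 - (1/6)*sqrt(114).
At -2 - (1/6)*sqrt(114): a pole of order 1; residue 231/725 + (492/13775)*sqrt(114).
At -2 + (1/6)*sqrt(114): a pole of order 1; residue 231/725 - (492/13775)*sqrt(114).
At 11/6: a pole of order 1; residue -462/725.

Denominator factor (n - 11/6): pole of order 1 at 11/6, modulus 11/6.
Denominator factor (n**2 + 4*n + 5/6): discriminant 38/3, real irrational roots -2 + (1/6)*sqrt(114) and -2 - (1/6)*sqrt(114); poles of order 1, moduli 2 - (1/6)*sqrt(114) and 2 + (1/6)*sqrt(114).
The radius of convergence is the smallest modulus among the singular points: 2 - (1/6)*sqrt(114).
The factor n**2 + 4*n + 5/6 splits as (n - a)(n - a') with a = -2 - (1/6)*sqrt(114), a' = -2 + (1/6)*sqrt(114). At the order-1 pole a set g(n) = (n - a)*f(n) = [(-19*n/5 - 11/29)/(n - 11/6)] / (n - a').
Simple pole: residue = g(a) at a = -2 - (1/6)*sqrt(114), which is 231/725 + (492/13775)*sqrt(114).
The factor n**2 + 4*n + 5/6 splits as (n - a)(n - a') with a = -2 + (1/6)*sqrt(114), a' = -2 - (1/6)*sqrt(114). At the order-1 pole a set g(n) = (n - a)*f(n) = [(-19*n/5 - 11/29)/(n - 11/6)] / (n - a').
Simple pole: residue = g(a) at a = -2 + (1/6)*sqrt(114), which is 231/725 - (492/13775)*sqrt(114).
At the order-1 pole 11/6 set g(n) = (n - (11/6))*f(n) = (-19*n/5 - 11/29)/(n**2 + 4*n + 5/6).
Simple pole: residue = g(a) at a = 11/6, which is -462/725.
List the singular points by increasing real part (a conjugate pair: the negative imaginary part first).


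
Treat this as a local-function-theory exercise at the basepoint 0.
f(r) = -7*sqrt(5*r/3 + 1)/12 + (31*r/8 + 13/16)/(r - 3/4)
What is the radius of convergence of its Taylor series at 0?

The radius of convergence is 3/5.

Denominator factor (r - 3/4): pole of order 1 at 3/4, modulus 3/4.
Branch term (-7/12)*sqrt(1 - r/(-3/5)): its argument vanishes at r = -3/5, a square-root branch point, modulus 3/5.
The radius of convergence is the smallest modulus among the singular points: 3/5.


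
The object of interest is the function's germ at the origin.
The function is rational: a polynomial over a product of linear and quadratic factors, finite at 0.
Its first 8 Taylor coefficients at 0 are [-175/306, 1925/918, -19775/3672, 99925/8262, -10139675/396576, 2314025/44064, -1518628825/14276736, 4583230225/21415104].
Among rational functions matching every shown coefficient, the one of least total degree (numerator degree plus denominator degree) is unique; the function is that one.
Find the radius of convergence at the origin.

The radius of convergence is 1/2.

No rational of total degree below 3 reproduces all 8 coefficients; solving the [0/3] Pade equations on them gives f(ε) = -7/(17*(ε + 1/2)*(ε + 6/5)**2), whose expansion matches every shown term.
Denominator factor (ε + 6/5)^2: pole of order 2 at -6/5, modulus 6/5.
Denominator factor (ε + 1/2): pole of order 1 at -1/2, modulus 1/2.
The radius of convergence is the smallest modulus among the singular points: 1/2.


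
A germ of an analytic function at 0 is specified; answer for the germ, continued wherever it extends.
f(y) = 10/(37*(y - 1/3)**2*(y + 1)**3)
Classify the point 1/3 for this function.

The point is a pole of order 2.

The denominator factor y - 1/3 vanishes at 1/3 and appears to the power 2; the numerator there equals 10/37, nonzero, and no other factor vanishes.
Hence a pole whose order is the multiplicity, 2.


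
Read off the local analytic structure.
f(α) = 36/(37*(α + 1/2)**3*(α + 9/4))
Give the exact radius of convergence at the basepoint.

Denominator factor (α + 1/2)^3: pole of order 3 at -1/2, modulus 1/2.
Denominator factor (α + 9/4): pole of order 1 at -9/4, modulus 9/4.
The radius of convergence is the smallest modulus among the singular points: 1/2.

The radius of convergence is 1/2.


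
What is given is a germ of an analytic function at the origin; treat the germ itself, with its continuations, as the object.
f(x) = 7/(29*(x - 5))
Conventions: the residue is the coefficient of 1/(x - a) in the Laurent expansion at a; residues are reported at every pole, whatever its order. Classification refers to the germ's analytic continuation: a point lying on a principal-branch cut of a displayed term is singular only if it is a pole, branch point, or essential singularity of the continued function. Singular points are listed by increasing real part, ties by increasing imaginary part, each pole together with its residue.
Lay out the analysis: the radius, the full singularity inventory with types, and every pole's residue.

Radius of convergence at 0: 5.
At 5: a pole of order 1; residue 7/29.

Denominator factor (x - 5): pole of order 1 at 5, modulus 5.
The radius of convergence is the smallest modulus among the singular points: 5.
At the order-1 pole 5 set g(x) = (x - (5))*f(x) = 7/29.
Simple pole: residue = g(a) at a = 5, which is 7/29.


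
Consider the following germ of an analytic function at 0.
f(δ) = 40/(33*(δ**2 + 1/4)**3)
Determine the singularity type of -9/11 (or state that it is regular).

Denominator factors: δ**2 + 1/4 = 445/484 at δ = -9/11 — none vanishes.
So the germ continues analytically to -9/11.

The point is a regular point.


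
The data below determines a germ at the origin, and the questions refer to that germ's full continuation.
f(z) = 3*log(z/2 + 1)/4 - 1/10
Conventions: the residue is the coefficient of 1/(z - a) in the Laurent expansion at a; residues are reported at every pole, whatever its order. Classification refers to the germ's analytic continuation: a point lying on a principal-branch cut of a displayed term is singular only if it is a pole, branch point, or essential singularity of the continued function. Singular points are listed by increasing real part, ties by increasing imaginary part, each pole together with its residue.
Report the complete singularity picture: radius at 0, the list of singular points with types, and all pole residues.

Radius of convergence at 0: 2.
At -2: a logarithmic branch point.

Branch term (3/4)*log(1 - z/(-2)): its argument vanishes at z = -2, a logarithmic branch point, modulus 2.
The radius of convergence is the smallest modulus among the singular points: 2.


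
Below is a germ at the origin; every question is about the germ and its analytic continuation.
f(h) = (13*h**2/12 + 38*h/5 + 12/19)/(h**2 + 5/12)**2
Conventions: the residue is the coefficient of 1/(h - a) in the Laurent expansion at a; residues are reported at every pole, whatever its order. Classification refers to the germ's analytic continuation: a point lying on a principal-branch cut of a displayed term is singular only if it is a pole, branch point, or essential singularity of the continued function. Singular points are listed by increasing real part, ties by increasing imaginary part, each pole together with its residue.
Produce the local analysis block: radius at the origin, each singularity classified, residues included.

Radius of convergence at 0: (1/6)*sqrt(15).
At -((1/6)*sqrt(15))*i: a pole of order 2; residue ((2963/11400)*sqrt(15))*i.
At ((1/6)*sqrt(15))*i: a pole of order 2; residue -((2963/11400)*sqrt(15))*i.

Denominator factor (h**2 + 5/12)^2: discriminant -5/3, complex-conjugate roots ((1/6)*sqrt(15))*i and -((1/6)*sqrt(15))*i; poles of order 2, moduli (1/6)*sqrt(15) and (1/6)*sqrt(15).
The radius of convergence is the smallest modulus among the singular points: (1/6)*sqrt(15).
The factor h**2 + 5/12 splits as (h - a)(h - a') with a = -((1/6)*sqrt(15))*i, a' = ((1/6)*sqrt(15))*i. At the order-2 pole a set g(h) = (h - a)^2*f(h) = [13*h**2/12 + 38*h/5 + 12/19] / (h - a')^2.
Order-2 pole: residue = g'(a); g'(-((1/6)*sqrt(15))*i) = ((2963/11400)*sqrt(15))*i, so the residue is ((2963/11400)*sqrt(15))*i.
The factor h**2 + 5/12 splits as (h - a)(h - a') with a = ((1/6)*sqrt(15))*i, a' = -((1/6)*sqrt(15))*i. At the order-2 pole a set g(h) = (h - a)^2*f(h) = [13*h**2/12 + 38*h/5 + 12/19] / (h - a')^2.
Order-2 pole: residue = g'(a); g'(((1/6)*sqrt(15))*i) = -((2963/11400)*sqrt(15))*i, so the residue is -((2963/11400)*sqrt(15))*i.
List the singular points by increasing real part (a conjugate pair: the negative imaginary part first).


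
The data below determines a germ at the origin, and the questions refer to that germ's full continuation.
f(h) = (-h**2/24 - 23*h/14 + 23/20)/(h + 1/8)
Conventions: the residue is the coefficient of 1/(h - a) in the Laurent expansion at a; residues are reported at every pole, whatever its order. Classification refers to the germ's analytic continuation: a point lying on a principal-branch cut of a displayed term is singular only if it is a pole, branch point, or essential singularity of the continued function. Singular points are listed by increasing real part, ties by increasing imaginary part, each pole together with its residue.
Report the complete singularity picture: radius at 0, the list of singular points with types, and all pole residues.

Denominator factor (h + 1/8): pole of order 1 at -1/8, modulus 1/8.
The radius of convergence is the smallest modulus among the singular points: 1/8.
At the order-1 pole -1/8 set g(h) = (h - (-1/8))*f(h) = -h**2/24 - 23*h/14 + 23/20.
Simple pole: residue = g(a) at a = -1/8, which is 72829/53760.

Radius of convergence at 0: 1/8.
At -1/8: a pole of order 1; residue 72829/53760.


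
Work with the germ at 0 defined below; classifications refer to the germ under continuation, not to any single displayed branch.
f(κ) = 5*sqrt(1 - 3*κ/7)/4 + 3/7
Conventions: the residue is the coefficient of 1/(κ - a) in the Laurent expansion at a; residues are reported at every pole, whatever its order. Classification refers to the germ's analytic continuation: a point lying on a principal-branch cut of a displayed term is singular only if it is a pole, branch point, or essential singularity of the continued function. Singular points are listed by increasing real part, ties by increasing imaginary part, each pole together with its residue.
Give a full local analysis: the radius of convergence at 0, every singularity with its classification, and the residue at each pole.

Radius of convergence at 0: 7/3.
At 7/3: an algebraic (square-root) branch point.

Branch term (5/4)*sqrt(1 - κ/(7/3)): its argument vanishes at κ = 7/3, a square-root branch point, modulus 7/3.
The radius of convergence is the smallest modulus among the singular points: 7/3.


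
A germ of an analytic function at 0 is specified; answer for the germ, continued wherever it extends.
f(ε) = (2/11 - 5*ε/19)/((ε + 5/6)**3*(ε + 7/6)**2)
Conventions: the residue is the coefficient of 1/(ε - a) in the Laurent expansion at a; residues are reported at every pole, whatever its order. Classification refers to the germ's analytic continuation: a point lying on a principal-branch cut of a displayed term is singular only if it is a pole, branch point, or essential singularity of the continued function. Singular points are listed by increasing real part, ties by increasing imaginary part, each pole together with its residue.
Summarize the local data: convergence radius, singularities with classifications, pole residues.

Denominator factor (ε + 7/6)^2: pole of order 2 at -7/6, modulus 7/6.
Denominator factor (ε + 5/6)^3: pole of order 3 at -5/6, modulus 5/6.
The radius of convergence is the smallest modulus among the singular points: 5/6.
At the order-2 pole -7/6 set g(ε) = (ε - (-7/6))^2*f(ε) = (2/11 - 5*ε/19)/(ε + 5/6)**3.
Order-2 pole: residue = g'(a); g'(-7/6) = -2457/22, so the residue is -2457/22.
At the order-3 pole -5/6 set g(ε) = (ε - (-5/6))^3*f(ε) = (2/11 - 5*ε/19)/(ε + 7/6)**2.
Order-3 pole: residue = g''(a)/2; g''(-5/6) = 2457/11, so the residue is 2457/22.
List the singular points by increasing real part (a conjugate pair: the negative imaginary part first).

Radius of convergence at 0: 5/6.
At -7/6: a pole of order 2; residue -2457/22.
At -5/6: a pole of order 3; residue 2457/22.


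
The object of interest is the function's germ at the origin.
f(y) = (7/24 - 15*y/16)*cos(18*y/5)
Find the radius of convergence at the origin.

The radius of convergence is infinite.

The factor cos(18*y/5) is entire and contributes no finite singular point.
The polynomial part has no poles.
No finite singular points: the Taylor series at 0 converges everywhere.


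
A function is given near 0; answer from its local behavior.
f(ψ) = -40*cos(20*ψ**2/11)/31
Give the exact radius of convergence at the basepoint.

The factor cos(20*ψ**2/11) is entire and contributes no finite singular point.
The polynomial part has no poles.
No finite singular points: the Taylor series at 0 converges everywhere.

The radius of convergence is infinite.


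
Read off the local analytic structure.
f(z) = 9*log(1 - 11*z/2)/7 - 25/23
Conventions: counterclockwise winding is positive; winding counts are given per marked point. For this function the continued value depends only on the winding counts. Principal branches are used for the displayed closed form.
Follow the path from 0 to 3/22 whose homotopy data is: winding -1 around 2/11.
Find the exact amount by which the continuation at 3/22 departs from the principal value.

Continued minus principal equals -(18/7)*pi*i.

The rational part is single-valued and drops out of the difference; each branch term changes only by its own monodromy.
(9/7)*log(1 - z/(2/11)): each positive loop around 2/11 adds 2*pi*i to the log, so winding -1 contributes (9/7)*(-1)*2*pi*i = -(18/7)*pi*i.
Summing the contributions at z = 3/22 gives -(18/7)*pi*i.


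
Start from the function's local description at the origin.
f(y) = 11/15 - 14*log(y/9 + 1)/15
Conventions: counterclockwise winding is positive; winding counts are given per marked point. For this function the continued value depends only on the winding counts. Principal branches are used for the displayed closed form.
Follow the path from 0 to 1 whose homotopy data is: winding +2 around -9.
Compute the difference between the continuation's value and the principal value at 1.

The rational part is single-valued and drops out of the difference; each branch term changes only by its own monodromy.
(-14/15)*log(1 - y/(-9)): each positive loop around -9 adds 2*pi*i to the log, so winding +2 contributes (-14/15)*(2)*2*pi*i = -(56/15)*pi*i.
Summing the contributions at y = 1 gives -(56/15)*pi*i.

Continued minus principal equals -(56/15)*pi*i.


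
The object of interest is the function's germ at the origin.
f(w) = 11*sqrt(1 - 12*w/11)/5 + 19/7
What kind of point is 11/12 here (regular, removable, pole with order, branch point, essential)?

The point is an algebraic (square-root) branch point.

The term (11/5)*sqrt(1 - w/(11/12)) has argument 1 - 11/12/(11/12) = 0 at 11/12: a square-root (algebraic, two-sheeted) branch point; the remaining terms are analytic or single-valued there.


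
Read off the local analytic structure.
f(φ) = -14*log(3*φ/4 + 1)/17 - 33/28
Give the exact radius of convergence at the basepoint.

The radius of convergence is 4/3.

Branch term (-14/17)*log(1 - φ/(-4/3)): its argument vanishes at φ = -4/3, a logarithmic branch point, modulus 4/3.
The radius of convergence is the smallest modulus among the singular points: 4/3.


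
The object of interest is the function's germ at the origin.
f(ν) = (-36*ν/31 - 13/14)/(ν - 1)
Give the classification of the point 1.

The point is a pole of order 1.

The denominator factor ν - 1 vanishes at 1 and appears to the power 1; the numerator there equals -907/434, nonzero, and no other factor vanishes.
Hence a pole whose order is the multiplicity, 1.


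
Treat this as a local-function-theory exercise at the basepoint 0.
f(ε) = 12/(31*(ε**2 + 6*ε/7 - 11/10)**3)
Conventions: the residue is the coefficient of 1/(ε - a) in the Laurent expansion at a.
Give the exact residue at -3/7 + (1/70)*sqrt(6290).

The residue is (3781575/7714603859)*sqrt(6290).

The factor ε**2 + 6*ε/7 - 11/10 splits as (ε - a)(ε - a') with a = -3/7 + (1/70)*sqrt(6290), a' = -3/7 - (1/70)*sqrt(6290). At the order-3 pole a set g(ε) = (ε - a)^3*f(ε) = [12/31] / (ε - a')^3.
Order-3 pole: residue = g''(a)/2; g''(-3/7 + (1/70)*sqrt(6290)) = (7563150/7714603859)*sqrt(6290), so the residue is (3781575/7714603859)*sqrt(6290).


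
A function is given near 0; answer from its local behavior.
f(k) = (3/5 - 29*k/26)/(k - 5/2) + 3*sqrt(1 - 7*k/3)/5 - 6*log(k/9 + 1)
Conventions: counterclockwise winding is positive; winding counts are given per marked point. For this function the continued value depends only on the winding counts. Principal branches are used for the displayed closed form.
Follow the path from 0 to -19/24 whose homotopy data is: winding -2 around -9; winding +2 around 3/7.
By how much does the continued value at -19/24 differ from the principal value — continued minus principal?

Continued minus principal equals (24)*pi*i.

The rational part is single-valued and drops out of the difference; each branch term changes only by its own monodromy.
(-6)*log(1 - k/(-9)): each positive loop around -9 adds 2*pi*i to the log, so winding -2 contributes (-6)*(-2)*2*pi*i = (24)*pi*i.
(3/5)*sqrt(1 - k/(3/7)): winding +2 is even, the square root returns to the same sheet, contribution 0.
Summing the contributions at k = -19/24 gives (24)*pi*i.


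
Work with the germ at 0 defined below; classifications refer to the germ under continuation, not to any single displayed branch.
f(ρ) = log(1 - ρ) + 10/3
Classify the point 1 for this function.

The point is a logarithmic branch point.

The term (1)*log(1 - ρ/(1)) has argument 1 - 1/(1) = 0 at 1: a logarithmic (infinitely-sheeted) branch point; the remaining terms are analytic or single-valued there.


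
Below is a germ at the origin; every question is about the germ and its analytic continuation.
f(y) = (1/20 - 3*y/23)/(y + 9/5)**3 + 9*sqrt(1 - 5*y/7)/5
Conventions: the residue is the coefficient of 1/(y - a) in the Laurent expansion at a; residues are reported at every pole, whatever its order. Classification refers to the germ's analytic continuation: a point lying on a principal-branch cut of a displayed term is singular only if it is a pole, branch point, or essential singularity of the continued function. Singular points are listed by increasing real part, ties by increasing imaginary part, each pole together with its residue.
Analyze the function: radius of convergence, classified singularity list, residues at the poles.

Radius of convergence at 0: 7/5.
At -9/5: a pole of order 3; residue 0.
At 7/5: an algebraic (square-root) branch point.

Denominator factor (y + 9/5)^3: pole of order 3 at -9/5, modulus 9/5.
Branch term (9/5)*sqrt(1 - y/(7/5)): its argument vanishes at y = 7/5, a square-root branch point, modulus 7/5.
The radius of convergence is the smallest modulus among the singular points: 7/5.
The branch term is analytic at -9/5 and contributes nothing to the residue; only the rational part matters.
At the order-3 pole -9/5 set g(y) = (y - (-9/5))^3*(rational part) = 1/20 - 3*y/23.
Order-3 pole: residue = g''(a)/2; g''(-9/5) = 0, so the residue is 0.
List the singular points by increasing real part (a conjugate pair: the negative imaginary part first).


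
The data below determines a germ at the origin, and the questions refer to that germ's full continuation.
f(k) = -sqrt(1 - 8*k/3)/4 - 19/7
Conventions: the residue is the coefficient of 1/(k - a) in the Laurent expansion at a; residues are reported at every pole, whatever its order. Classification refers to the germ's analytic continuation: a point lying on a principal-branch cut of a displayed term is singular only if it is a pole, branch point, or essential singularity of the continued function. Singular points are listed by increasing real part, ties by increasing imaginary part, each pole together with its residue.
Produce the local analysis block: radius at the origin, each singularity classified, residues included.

Radius of convergence at 0: 3/8.
At 3/8: an algebraic (square-root) branch point.

Branch term (-1/4)*sqrt(1 - k/(3/8)): its argument vanishes at k = 3/8, a square-root branch point, modulus 3/8.
The radius of convergence is the smallest modulus among the singular points: 3/8.
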